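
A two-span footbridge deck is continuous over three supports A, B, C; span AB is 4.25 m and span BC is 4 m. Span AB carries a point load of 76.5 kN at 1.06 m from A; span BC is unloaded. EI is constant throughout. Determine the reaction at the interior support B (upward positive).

Take M_B as the redundant. Released structure: two simple spans AB and BC with a hinge at B.
Rotations at B on the released spans (each span's end-slope, ×1/EI):
  span AB: point load 76.5 at a = 1.06: Pab(L + a)/(6LEI) = 53.87/EI
  relative rotation θ_0 = (53.87 + 0)/EI = 53.87/EI
A unit hogging moment at B produces rotation L₁/(3EI) + L₂/(3EI) = 2.75/EI.
Slope continuity at B: θ_0 = M_B·2.75/EI, so M_B = 53.87/2.75 = 19.59 kN·m (hogging).
Span AB, ΣM about A with M_B applied at B: R_B^{AB}·4.25 = 81.09 + 19.59, so R_B^{AB} = 23.69 kN and R_A = 76.5 − 23.69 = 52.81 kN.
Span BC, ΣM about C: R_B^{BC}·4 = 0 + 19.59, so R_B^{BC} = 4.897 kN and R_C = 0 − 4.897 = -4.897 kN.
R_B = 23.69 + 4.897 = 28.59 kN.

R_B = 28.59 kN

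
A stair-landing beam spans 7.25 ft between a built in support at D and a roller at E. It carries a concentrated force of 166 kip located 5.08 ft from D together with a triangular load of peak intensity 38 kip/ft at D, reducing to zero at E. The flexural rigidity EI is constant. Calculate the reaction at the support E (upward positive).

R_E = 121.2 kip

Release the roller at E. Primary structure: cantilever fixed at D.
Deflection at E on the released cantilever, summing each load's contribution:
  point load 166 at a = 5.08: Pa²(3L − a)/(6EI) = 11902/EI
  triangular load, peak 38 at the fixed end: w₀L⁴/(30EI) = 3500/EI
  δ_0 = 15402/EI
Tip deflection under a unit load at E: L³/(3EI) = 127/EI.
Compatibility at E: δ_0 − R_E·δ_{EE} = 0, so R_E = 15402/127 = 121.2 kip.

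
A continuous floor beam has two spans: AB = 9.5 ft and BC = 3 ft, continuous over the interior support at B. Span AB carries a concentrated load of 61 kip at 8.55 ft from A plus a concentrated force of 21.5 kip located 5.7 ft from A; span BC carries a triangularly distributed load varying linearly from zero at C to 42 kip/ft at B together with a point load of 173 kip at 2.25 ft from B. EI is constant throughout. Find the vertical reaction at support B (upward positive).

Insert a hinge at B; M_B is the redundant, and each span becomes simply supported.
Rotations at B on the released spans (each span's end-slope, ×1/EI):
  span AB: point load 61 at a = 8.55: Pab(L + a)/(6LEI) = 156.9/EI
  span AB: point load 21.5 at a = 5.7: Pab(L + a)/(6LEI) = 124.2/EI
  span BC: triangular load, peak 42: w₀L³/(45EI) = 25.2/EI
  span BC: point load 173 at a = 2.25: Pab(L + b)/(6LEI) = 60.82/EI
  relative rotation θ_0 = (281.1 + 86.02)/EI = 367.1/EI
A unit hogging moment at B produces rotation L₁/(3EI) + L₂/(3EI) = 4.167/EI.
Slope continuity at B: θ_0 = M_B·4.167/EI, so M_B = 367.1/4.167 = 88.1 kip·ft (hogging).
Span AB, ΣM about A with M_B applied at B: R_B^{AB}·9.5 = 644.1 + 88.1, so R_B^{AB} = 77.07 kip and R_A = 82.5 − 77.07 = 5.426 kip.
Span BC, ΣM about C: R_B^{BC}·3 = 255.8 + 88.1, so R_B^{BC} = 114.6 kip and R_C = 236 − 114.6 = 121.4 kip.
R_B = 77.07 + 114.6 = 191.7 kip.

R_B = 191.7 kip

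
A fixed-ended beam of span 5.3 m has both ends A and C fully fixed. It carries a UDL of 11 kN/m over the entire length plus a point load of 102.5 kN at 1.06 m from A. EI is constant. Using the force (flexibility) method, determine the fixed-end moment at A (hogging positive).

Take the two fixed-end moments M_A, M_C as redundants; the released structure is the simple span AC.
End rotations of the released simple span under the applied load (×1/EI):
  at A: UDL 11: wL³/(24EI) = 68.24/EI
  at C: UDL 11: wL³/(24EI) = 68.24/EI
  at A: point load 102.5 at a = 1.06: Pab(L + b)/(6LEI) = 138.2/EI
  at C: point load 102.5 at a = 1.06: Pab(L + a)/(6LEI) = 92.14/EI
  θ_A0 = 206.4/EI,  θ_C0 = 160.4/EI
Flexibility coefficients: a unit moment at one end gives L/(3EI) there and L/(6EI) at the far end, so f₁₁ = f₂₂ = 1.767/EI and f₁₂ = f₂₁ = 0.8833/EI.
Compatibility — zero rotation at each built-in end:
  1.767 M_A + 0.8833 M_C = 206.4
  0.8833 M_A + 1.767 M_C = 160.4
Solving the pair gives M_A = 95.29 kN·m and M_C = 43.13 kN·m (hogging).

M_A = 95.29 kN·m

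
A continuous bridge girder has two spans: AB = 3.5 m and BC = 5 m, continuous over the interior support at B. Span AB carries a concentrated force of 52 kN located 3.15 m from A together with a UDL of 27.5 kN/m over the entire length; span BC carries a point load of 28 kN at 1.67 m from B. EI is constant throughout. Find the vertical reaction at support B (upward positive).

R_B = 132.5 kN

Release continuity at B by inserting a hinge; the redundant is the internal moment M_B. The primary structure is two simply-supported spans AB and BC.
End slopes at the hinge B, treating each span as simply supported:
  span AB: point load 52 at a = 3.15: Pab(L + a)/(6LEI) = 18.15/EI
  span AB: UDL 27.5: wL³/(24EI) = 49.13/EI
  span BC: point load 28 at a = 1.67: Pab(L + b)/(6LEI) = 43.24/EI
  relative rotation θ_0 = (67.28 + 43.24)/EI = 110.5/EI
A unit hogging moment at B produces rotation L₁/(3EI) + L₂/(3EI) = 2.833/EI.
Compatibility: M_B·(L₁+L₂)/(3EI) = θ_0, giving M_B = 39.01 kN·m (hogging).
Span AB, ΣM about A with M_B applied at B: R_B^{AB}·3.5 = 332.2 + 39.01, so R_B^{AB} = 106.1 kN and R_A = 148.2 − 106.1 = 42.18 kN.
Span BC, ΣM about C: R_B^{BC}·5 = 93.24 + 39.01, so R_B^{BC} = 26.45 kN and R_C = 28 − 26.45 = 1.551 kN.
R_B = 106.1 + 26.45 = 132.5 kN.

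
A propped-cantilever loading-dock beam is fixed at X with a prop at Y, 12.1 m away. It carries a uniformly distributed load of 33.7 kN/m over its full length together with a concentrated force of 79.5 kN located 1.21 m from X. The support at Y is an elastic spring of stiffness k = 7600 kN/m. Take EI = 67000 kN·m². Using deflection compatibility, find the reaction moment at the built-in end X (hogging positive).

M_X = 726.4 kN·m

Remove the prop at Y; the released (primary) structure is a cantilever built in at X.
Downward deflection at the released point Y due to the loads:
  UDL 33.7: wL⁴/(8EI) = 90299/EI
  point load 79.5 at a = 1.21: Pa²(3L − a)/(6EI) = 680.7/EI
  δ_0 = 90979/EI
Tip deflection under a unit load at Y: L³/(3EI) = 590.5/EI.
With EI = 67000 kN·m²: δ_0 = 1.3579 m and δ_{YY} = 0.008814 m/kN.
Compatibility — the spring shortens by R_Y/k under the reaction it provides: δ_0 − R_Y·δ_{YY} = R_Y/k. With 1/k = 0.000132 m/kN, R_Y = δ_0 / (δ_{YY} + 1/k) = 1.3579 / (0.008814 + 0.000132) = 151.8 kN.
Moment equilibrium about X: M_X = Σ(load moments about X) − R_Y·L = 2563 − 151.8×12.1 = 726.4 kN·m.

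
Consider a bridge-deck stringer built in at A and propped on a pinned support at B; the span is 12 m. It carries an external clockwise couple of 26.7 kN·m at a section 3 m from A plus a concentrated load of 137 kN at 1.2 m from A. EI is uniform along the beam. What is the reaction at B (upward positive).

R_B = 3.447 kN

Release the roller at B. Primary structure: cantilever fixed at A.
Downward deflection at the released point B due to the loads:
  clockwise couple 26.7 at a = 3: M₀a(2L − a)/(2EI) = 841/EI
  point load 137 at a = 1.2: Pa²(3L − a)/(6EI) = 1144/EI
  δ_0 = 1985/EI
Tip deflection under a unit load at B: L³/(3EI) = 576/EI.
The prop prevents deflection at B: R_B = δ_0/δ_{BB} = 1985/576 = 3.447 kN.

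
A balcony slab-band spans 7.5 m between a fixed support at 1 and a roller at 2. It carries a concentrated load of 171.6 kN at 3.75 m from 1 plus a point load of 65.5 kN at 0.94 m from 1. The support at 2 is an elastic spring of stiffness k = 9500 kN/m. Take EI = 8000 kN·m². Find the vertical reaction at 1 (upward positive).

Take the reaction at 2 as the redundant and release it; the primary structure is a cantilever fixed at 1.
Deflection at 2 on the released cantilever, summing each load's contribution:
  point load 171.6 at a = 3.75: Pa²(3L − a)/(6EI) = 7541/EI
  point load 65.5 at a = 0.94: Pa²(3L − a)/(6EI) = 208/EI
  δ_0 = 7749/EI
Tip deflection under a unit load at 2: L³/(3EI) = 140.6/EI.
With EI = 8000 kN·m²: δ_0 = 0.96862 m and δ_{22} = 0.017578 m/kN.
Compatibility — the spring shortens by R_2/k under the reaction it provides: δ_0 − R_2·δ_{22} = R_2/k. With 1/k = 0.000105 m/kN, R_2 = δ_0 / (δ_{22} + 1/k) = 0.96862 / (0.017578 + 0.000105) = 54.78 kN.
Vertical equilibrium: R_1 = ΣP − R_2 = 237.1 − 54.78 = 182.3 kN.

R_1 = 182.3 kN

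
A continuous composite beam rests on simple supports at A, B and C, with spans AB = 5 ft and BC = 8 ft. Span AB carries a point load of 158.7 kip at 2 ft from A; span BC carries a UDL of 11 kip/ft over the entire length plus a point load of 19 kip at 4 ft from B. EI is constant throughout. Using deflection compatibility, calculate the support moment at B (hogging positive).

Release continuity at B by inserting a hinge; the redundant is the internal moment M_B. The primary structure is two simply-supported spans AB and BC.
End slopes at the hinge B, treating each span as simply supported:
  span AB: point load 158.7 at a = 2: Pab(L + a)/(6LEI) = 222.2/EI
  span BC: UDL 11: wL³/(24EI) = 234.7/EI
  span BC: point load 19 at a = 4: Pab(L + b)/(6LEI) = 76/EI
  relative rotation θ_0 = (222.2 + 310.7)/EI = 532.8/EI
A unit hogging moment at B produces rotation L₁/(3EI) + L₂/(3EI) = 4.333/EI.
Compatibility: M_B·(L₁+L₂)/(3EI) = θ_0, giving M_B = 123 kip·ft (hogging).

M_B = 123 kip·ft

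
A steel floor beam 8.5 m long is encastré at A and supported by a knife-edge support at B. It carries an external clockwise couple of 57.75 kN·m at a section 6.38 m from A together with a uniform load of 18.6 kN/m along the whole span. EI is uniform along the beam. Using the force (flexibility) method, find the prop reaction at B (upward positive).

Remove the prop at B; the released (primary) structure is a cantilever built in at A.
Downward deflection at the released point B due to the loads:
  clockwise couple 57.75 at a = 6.38: M₀a(2L − a)/(2EI) = 1956/EI
  UDL 18.6: wL⁴/(8EI) = 12137/EI
  δ_0 = 14093/EI
Flexibility coefficient — unit upward force at B: δ_{BB} = L³/(3EI) = 204.7/EI.
Compatibility at B: δ_0 − R_B·δ_{BB} = 0, so R_B = 14093/204.7 = 68.84 kN.

R_B = 68.84 kN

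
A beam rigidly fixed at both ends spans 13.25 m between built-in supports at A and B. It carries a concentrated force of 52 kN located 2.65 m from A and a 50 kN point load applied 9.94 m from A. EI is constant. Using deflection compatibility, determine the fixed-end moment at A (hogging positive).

M_A = 119.2 kN·m

Take the two fixed-end moments M_A, M_B as redundants; the released structure is the simple span AB.
End rotations of the released simple span under the applied load (×1/EI):
  at A: point load 52 at a = 2.65: Pab(L + b)/(6LEI) = 438.2/EI
  at B: point load 52 at a = 2.65: Pab(L + a)/(6LEI) = 292.1/EI
  at A: point load 50 at a = 9.94: Pab(L + b)/(6LEI) = 342.7/EI
  at B: point load 50 at a = 9.94: Pab(L + a)/(6LEI) = 479.9/EI
  θ_A0 = 780.9/EI,  θ_B0 = 772/EI
Flexibility coefficients: a unit moment at one end gives L/(3EI) there and L/(6EI) at the far end, so f₁₁ = f₂₂ = 4.417/EI and f₁₂ = f₂₁ = 2.208/EI.
Compatibility — zero rotation at each built-in end:
  4.417 M_A + 2.208 M_B = 780.9
  2.208 M_A + 4.417 M_B = 772
Solving the pair gives M_A = 119.2 kN·m and M_B = 115.2 kN·m (hogging).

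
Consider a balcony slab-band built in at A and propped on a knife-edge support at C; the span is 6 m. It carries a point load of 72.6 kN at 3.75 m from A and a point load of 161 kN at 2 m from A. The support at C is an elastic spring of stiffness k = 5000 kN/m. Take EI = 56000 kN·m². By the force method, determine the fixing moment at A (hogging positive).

M_A = 295.5 kN·m

Release the roller at C. Primary structure: cantilever fixed at A.
Primary-structure tip deflection at C by superposition:
  point load 72.6 at a = 3.75: Pa²(3L − a)/(6EI) = 2425/EI
  point load 161 at a = 2: Pa²(3L − a)/(6EI) = 1717/EI
  δ_0 = 4142/EI
Flexibility coefficient — unit upward force at C: δ_{CC} = L³/(3EI) = 72/EI.
With EI = 56000 kN·m²: δ_0 = 0.073965 m and δ_{CC} = 0.001286 m/kN.
Compatibility — the spring shortens by R_C/k under the reaction it provides: δ_0 − R_C·δ_{CC} = R_C/k. With 1/k = 0.0002 m/kN, R_C = δ_0 / (δ_{CC} + 1/k) = 0.073965 / (0.001286 + 0.0002) = 49.78 kN.
Moment equilibrium about A: M_A = Σ(load moments about A) − R_C·L = 594.2 − 49.78×6 = 295.5 kN·m.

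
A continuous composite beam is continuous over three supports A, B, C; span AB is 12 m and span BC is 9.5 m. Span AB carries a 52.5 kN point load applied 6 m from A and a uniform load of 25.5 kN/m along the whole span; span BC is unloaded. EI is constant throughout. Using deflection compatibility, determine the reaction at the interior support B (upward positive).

Release continuity at B by inserting a hinge; the redundant is the internal moment M_B. The primary structure is two simply-supported spans AB and BC.
Discontinuity in slope at B on the released structure — sum the simple-span end rotations:
  span AB: point load 52.5 at a = 6: Pab(L + a)/(6LEI) = 472.5/EI
  span AB: UDL 25.5: wL³/(24EI) = 1836/EI
  relative rotation θ_0 = (2308 + 0)/EI = 2308/EI
A unit hogging moment at B produces rotation L₁/(3EI) + L₂/(3EI) = 7.167/EI.
Compatibility: M_B·(L₁+L₂)/(3EI) = θ_0, giving M_B = 322.1 kN·m (hogging).
Span AB, ΣM about A with M_B applied at B: R_B^{AB}·12 = 2151 + 322.1, so R_B^{AB} = 206.1 kN and R_A = 358.5 − 206.1 = 152.4 kN.
Span BC, ΣM about C: R_B^{BC}·9.5 = 0 + 322.1, so R_B^{BC} = 33.91 kN and R_C = 0 − 33.91 = -33.91 kN.
R_B = 206.1 + 33.91 = 240 kN.

R_B = 240 kN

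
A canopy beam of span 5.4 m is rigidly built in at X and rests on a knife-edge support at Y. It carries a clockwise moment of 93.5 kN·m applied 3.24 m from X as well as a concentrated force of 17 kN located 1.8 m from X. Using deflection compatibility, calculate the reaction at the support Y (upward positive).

Release the roller at Y. Primary structure: cantilever fixed at X.
Free-end deflection of the primary structure under the applied loading (downward +):
  clockwise couple 93.5 at a = 3.24: M₀a(2L − a)/(2EI) = 1145/EI
  point load 17 at a = 1.8: Pa²(3L − a)/(6EI) = 132.2/EI
  δ_0 = 1277/EI
Flexibility coefficient — unit upward force at Y: δ_{YY} = L³/(3EI) = 52.49/EI.
Compatibility at Y: δ_0 − R_Y·δ_{YY} = 0, so R_Y = 1277/52.49 = 24.34 kN.

R_Y = 24.34 kN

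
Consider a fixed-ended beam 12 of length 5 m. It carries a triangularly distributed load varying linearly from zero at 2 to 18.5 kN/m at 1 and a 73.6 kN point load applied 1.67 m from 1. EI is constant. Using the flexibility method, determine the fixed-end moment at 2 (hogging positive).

Take the two fixed-end moments M_1, M_2 as redundants; the released structure is the simple span 12.
Simple-span end rotations at 1 and 2 under the given loads:
  at 1: triangular load, peak 18.5: w₀L³/(45EI) = 51.39/EI
  at 2: triangular load, peak 18.5: 7w₀L³/(360EI) = 44.97/EI
  at 1: point load 73.6 at a = 1.67: Pab(L + b)/(6LEI) = 113.6/EI
  at 2: point load 73.6 at a = 1.67: Pab(L + a)/(6LEI) = 91/EI
  θ_10 = 165/EI,  θ_20 = 136/EI
Flexibility coefficients: a unit moment at one end gives L/(3EI) there and L/(6EI) at the far end, so f₁₁ = f₂₂ = 1.667/EI and f₁₂ = f₂₁ = 0.8333/EI.
Compatibility — zero rotation at each built-in end:
  1.667 M_1 + 0.8333 M_2 = 165
  0.8333 M_1 + 1.667 M_2 = 136
Solving the pair gives M_1 = 77.64 kN·m and M_2 = 42.76 kN·m (hogging).

M_2 = 42.76 kN·m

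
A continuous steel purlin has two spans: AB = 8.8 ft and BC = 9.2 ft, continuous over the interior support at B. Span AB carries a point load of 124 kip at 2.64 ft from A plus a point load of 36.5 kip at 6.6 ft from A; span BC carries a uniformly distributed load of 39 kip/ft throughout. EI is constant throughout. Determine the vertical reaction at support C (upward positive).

Insert a hinge at B; M_B is the redundant, and each span becomes simply supported.
Discontinuity in slope at B on the released structure — sum the simple-span end rotations:
  span AB: point load 124 at a = 2.64: Pab(L + a)/(6LEI) = 436.9/EI
  span AB: point load 36.5 at a = 6.6: Pab(L + a)/(6LEI) = 154.6/EI
  span BC: UDL 39: wL³/(24EI) = 1265/EI
  relative rotation θ_0 = (591.5 + 1265)/EI = 1857/EI
A unit hogging moment at B produces rotation L₁/(3EI) + L₂/(3EI) = 6/EI.
Slope continuity at B: θ_0 = M_B·6/EI, so M_B = 1857/6 = 309.5 kip·ft (hogging).
Span BC, ΣM about C: R_B^{BC}·9.2 = 1650 + 309.5, so R_B^{BC} = 213 kip and R_C = 358.8 − 213 = 145.8 kip.

R_C = 145.8 kip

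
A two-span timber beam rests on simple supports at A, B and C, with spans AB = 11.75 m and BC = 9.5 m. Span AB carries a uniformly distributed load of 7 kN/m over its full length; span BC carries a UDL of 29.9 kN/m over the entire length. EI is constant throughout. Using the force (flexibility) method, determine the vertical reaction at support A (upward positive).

Insert a hinge at B; M_B is the redundant, and each span becomes simply supported.
Discontinuity in slope at B on the released structure — sum the simple-span end rotations:
  span AB: UDL 7: wL³/(24EI) = 473.2/EI
  span BC: UDL 29.9: wL³/(24EI) = 1068/EI
  relative rotation θ_0 = (473.2 + 1068)/EI = 1541/EI
A unit hogging moment at B produces rotation L₁/(3EI) + L₂/(3EI) = 7.083/EI.
Slope continuity at B: θ_0 = M_B·7.083/EI, so M_B = 1541/7.083 = 217.6 kN·m (hogging).
Span AB, ΣM about A with M_B applied at B: R_B^{AB}·11.75 = 483.2 + 217.6, so R_B^{AB} = 59.64 kN and R_A = 82.25 − 59.64 = 22.61 kN.

R_A = 22.61 kN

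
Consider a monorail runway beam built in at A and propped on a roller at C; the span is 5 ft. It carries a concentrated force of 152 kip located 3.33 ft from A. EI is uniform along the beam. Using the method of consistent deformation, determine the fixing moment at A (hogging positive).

Release the roller at C. Primary structure: cantilever fixed at A.
Downward deflection at the released point C due to the loads:
  point load 152 at a = 3.33: Pa²(3L − a)/(6EI) = 3278/EI
Tip deflection under a unit load at C: L³/(3EI) = 41.67/EI.
Compatibility at C: δ_0 − R_C·δ_{CC} = 0, so R_C = 3278/41.67 = 78.68 kip.
Moment equilibrium about A: M_A = Σ(load moments about A) − R_C·L = 506.2 − 78.68×5 = 112.8 kip·ft.

M_A = 112.8 kip·ft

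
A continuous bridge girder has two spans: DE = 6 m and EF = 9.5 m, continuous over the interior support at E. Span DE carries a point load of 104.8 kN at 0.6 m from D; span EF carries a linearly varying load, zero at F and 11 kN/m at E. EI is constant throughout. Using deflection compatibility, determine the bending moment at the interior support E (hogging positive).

M_E = 52.61 kN·m

Take M_E as the redundant. Released structure: two simple spans DE and EF with a hinge at E.
Rotations at E on the released spans (each span's end-slope, ×1/EI):
  span DE: point load 104.8 at a = 0.6: Pab(L + a)/(6LEI) = 62.25/EI
  span EF: triangular load, peak 11: w₀L³/(45EI) = 209.6/EI
  relative rotation θ_0 = (62.25 + 209.6)/EI = 271.8/EI
A unit hogging moment at E produces rotation L₁/(3EI) + L₂/(3EI) = 5.167/EI.
Compatibility: M_E·(L₁+L₂)/(3EI) = θ_0, giving M_E = 52.61 kN·m (hogging).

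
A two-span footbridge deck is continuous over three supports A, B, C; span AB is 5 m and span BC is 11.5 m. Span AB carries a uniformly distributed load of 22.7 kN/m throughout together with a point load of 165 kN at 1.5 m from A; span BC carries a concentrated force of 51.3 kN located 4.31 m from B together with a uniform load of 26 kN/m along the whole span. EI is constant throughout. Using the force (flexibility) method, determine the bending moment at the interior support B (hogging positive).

M_B = 433.5 kN·m

Release continuity at B by inserting a hinge; the redundant is the internal moment M_B. The primary structure is two simply-supported spans AB and BC.
Rotations at B on the released spans (each span's end-slope, ×1/EI):
  span AB: UDL 22.7: wL³/(24EI) = 118.2/EI
  span AB: point load 165 at a = 1.5: Pab(L + a)/(6LEI) = 187.7/EI
  span BC: point load 51.3 at a = 4.31: Pab(L + b)/(6LEI) = 430.6/EI
  span BC: UDL 26: wL³/(24EI) = 1648/EI
  relative rotation θ_0 = (305.9 + 2078)/EI = 2384/EI
A unit hogging moment at B produces rotation L₁/(3EI) + L₂/(3EI) = 5.5/EI.
Slope continuity at B: θ_0 = M_B·5.5/EI, so M_B = 2384/5.5 = 433.5 kN·m (hogging).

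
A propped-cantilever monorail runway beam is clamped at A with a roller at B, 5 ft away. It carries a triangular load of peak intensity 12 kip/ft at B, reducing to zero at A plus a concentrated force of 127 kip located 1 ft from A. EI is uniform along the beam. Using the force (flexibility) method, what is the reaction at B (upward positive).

R_B = 23.61 kip

Take the reaction at B as the redundant and release it; the primary structure is a cantilever fixed at A.
Downward deflection at the released point B due to the loads:
  triangular load, peak 12 at the free end: 11w₀L⁴/(120EI) = 687.5/EI
  point load 127 at a = 1: Pa²(3L − a)/(6EI) = 296.3/EI
  δ_0 = 983.8/EI
Flexibility coefficient — unit upward force at B: δ_{BB} = L³/(3EI) = 41.67/EI.
The prop prevents deflection at B: R_B = δ_0/δ_{BB} = 983.8/41.67 = 23.61 kip.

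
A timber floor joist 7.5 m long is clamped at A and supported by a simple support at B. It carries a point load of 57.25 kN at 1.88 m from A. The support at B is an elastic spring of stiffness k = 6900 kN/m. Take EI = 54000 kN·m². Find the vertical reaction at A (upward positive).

Take the reaction at B as the redundant and release it; the primary structure is a cantilever fixed at A.
Primary-structure tip deflection at B by superposition:
  point load 57.25 at a = 1.88: Pa²(3L − a)/(6EI) = 695.4/EI
Tip deflection under a unit load at B: L³/(3EI) = 140.6/EI.
With EI = 54000 kN·m²: δ_0 = 0.012878 m and δ_{BB} = 0.002604 m/kN.
Compatibility — the spring shortens by R_B/k under the reaction it provides: δ_0 − R_B·δ_{BB} = R_B/k. With 1/k = 0.000145 m/kN, R_B = δ_0 / (δ_{BB} + 1/k) = 0.012878 / (0.002604 + 0.000145) = 4.684 kN.
Vertical equilibrium: R_A = ΣP − R_B = 57.25 − 4.684 = 52.57 kN.

R_A = 52.57 kN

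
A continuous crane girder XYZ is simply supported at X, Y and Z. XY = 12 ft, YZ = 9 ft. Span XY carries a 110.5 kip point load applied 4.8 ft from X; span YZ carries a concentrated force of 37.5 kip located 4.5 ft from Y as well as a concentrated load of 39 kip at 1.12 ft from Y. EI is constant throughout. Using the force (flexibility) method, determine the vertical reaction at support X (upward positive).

Insert a hinge at Y; M_Y is the redundant, and each span becomes simply supported.
Rotations at Y on the released spans (each span's end-slope, ×1/EI):
  span XY: point load 110.5 at a = 4.8: Pab(L + a)/(6LEI) = 891.1/EI
  span YZ: point load 37.5 at a = 4.5: Pab(L + b)/(6LEI) = 189.8/EI
  span YZ: point load 39 at a = 1.12: Pab(L + b)/(6LEI) = 107.6/EI
  relative rotation θ_0 = (891.1 + 297.4)/EI = 1189/EI
A unit hogging moment at Y produces rotation L₁/(3EI) + L₂/(3EI) = 7/EI.
Slope continuity at Y: θ_0 = M_Y·7/EI, so M_Y = 1189/7 = 169.8 kip·ft (hogging).
Span XY, ΣM about X with M_Y applied at Y: R_Y^{XY}·12 = 530.4 + 169.8, so R_Y^{XY} = 58.35 kip and R_X = 110.5 − 58.35 = 52.15 kip.

R_X = 52.15 kip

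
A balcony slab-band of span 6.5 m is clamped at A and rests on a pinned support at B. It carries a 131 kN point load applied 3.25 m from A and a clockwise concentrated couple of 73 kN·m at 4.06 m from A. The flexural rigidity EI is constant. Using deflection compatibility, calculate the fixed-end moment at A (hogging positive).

Choose R_B as the redundant. The primary structure is the cantilever fixed at A.
Downward deflection at the released point B due to the loads:
  point load 131 at a = 3.25: Pa²(3L − a)/(6EI) = 3747/EI
  clockwise couple 73 at a = 4.06: M₀a(2L − a)/(2EI) = 1325/EI
  δ_0 = 5072/EI
Flexibility coefficient — unit upward force at B: δ_{BB} = L³/(3EI) = 91.54/EI.
The prop prevents deflection at B: R_B = δ_0/δ_{BB} = 5072/91.54 = 55.41 kN.
Moment equilibrium about A: M_A = Σ(load moments about A) − R_B·L = 498.8 − 55.41×6.5 = 138.6 kN·m.

M_A = 138.6 kN·m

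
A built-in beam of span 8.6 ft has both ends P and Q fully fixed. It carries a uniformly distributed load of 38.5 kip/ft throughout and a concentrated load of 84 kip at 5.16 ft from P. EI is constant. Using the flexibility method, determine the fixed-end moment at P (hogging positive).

Take the two fixed-end moments M_P, M_Q as redundants; the released structure is the simple span PQ.
Simple-span end rotations at P and Q under the given loads:
  at P: UDL 38.5: wL³/(24EI) = 1020/EI
  at Q: UDL 38.5: wL³/(24EI) = 1020/EI
  at P: point load 84 at a = 5.16: Pab(L + b)/(6LEI) = 347.9/EI
  at Q: point load 84 at a = 5.16: Pab(L + a)/(6LEI) = 397.6/EI
  θ_P0 = 1368/EI,  θ_Q0 = 1418/EI
Flexibility coefficients: a unit moment at one end gives L/(3EI) there and L/(6EI) at the far end, so f₁₁ = f₂₂ = 2.867/EI and f₁₂ = f₂₁ = 1.433/EI.
Compatibility — zero rotation at each built-in end:
  2.867 M_P + 1.433 M_Q = 1368
  1.433 M_P + 2.867 M_Q = 1418
Solving the pair gives M_P = 306.6 kip·ft and M_Q = 341.3 kip·ft (hogging).

M_P = 306.6 kip·ft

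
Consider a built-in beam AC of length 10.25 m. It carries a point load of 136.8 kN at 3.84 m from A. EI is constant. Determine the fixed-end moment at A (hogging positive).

M_A = 205.4 kN·m

Release both end moments; the primary structure is a simply-supported span AC with redundants M_A and M_C.
Simple-span end rotations at A and C under the given loads:
  at A: point load 136.8 at a = 3.84: Pab(L + b)/(6LEI) = 912.2/EI
  at C: point load 136.8 at a = 3.84: Pab(L + a)/(6LEI) = 771.5/EI
  θ_A0 = 912.2/EI,  θ_C0 = 771.5/EI
Flexibility coefficients: a unit moment at one end gives L/(3EI) there and L/(6EI) at the far end, so f₁₁ = f₂₂ = 3.417/EI and f₁₂ = f₂₁ = 1.708/EI.
Compatibility — zero rotation at each built-in end:
  3.417 M_A + 1.708 M_C = 912.2
  1.708 M_A + 3.417 M_C = 771.5
Solving the pair gives M_A = 205.4 kN·m and M_C = 123.1 kN·m (hogging).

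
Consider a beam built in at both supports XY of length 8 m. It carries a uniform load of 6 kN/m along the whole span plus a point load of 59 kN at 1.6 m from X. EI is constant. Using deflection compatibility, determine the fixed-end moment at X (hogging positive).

M_X = 92.42 kN·m

Release both end moments; the primary structure is a simply-supported span XY with redundants M_X and M_Y.
End rotations of the released simple span under the applied load (×1/EI):
  at X: UDL 6: wL³/(24EI) = 128/EI
  at Y: UDL 6: wL³/(24EI) = 128/EI
  at X: point load 59 at a = 1.6: Pab(L + b)/(6LEI) = 181.2/EI
  at Y: point load 59 at a = 1.6: Pab(L + a)/(6LEI) = 120.8/EI
  θ_X0 = 309.2/EI,  θ_Y0 = 248.8/EI
Flexibility coefficients: a unit moment at one end gives L/(3EI) there and L/(6EI) at the far end, so f₁₁ = f₂₂ = 2.667/EI and f₁₂ = f₂₁ = 1.333/EI.
Compatibility — zero rotation at each built-in end:
  2.667 M_X + 1.333 M_Y = 309.2
  1.333 M_X + 2.667 M_Y = 248.8
Solving the pair gives M_X = 92.42 kN·m and M_Y = 47.1 kN·m (hogging).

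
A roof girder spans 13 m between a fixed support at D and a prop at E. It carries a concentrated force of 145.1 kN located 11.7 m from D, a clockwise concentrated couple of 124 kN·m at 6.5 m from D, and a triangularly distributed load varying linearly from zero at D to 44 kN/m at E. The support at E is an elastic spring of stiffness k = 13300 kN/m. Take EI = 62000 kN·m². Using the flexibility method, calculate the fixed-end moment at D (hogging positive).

Take the reaction at E as the redundant and release it; the primary structure is a cantilever fixed at D.
Deflection at E on the released cantilever, summing each load's contribution:
  point load 145.1 at a = 11.7: Pa²(3L − a)/(6EI) = 90375/EI
  clockwise couple 124 at a = 6.5: M₀a(2L − a)/(2EI) = 7858/EI
  triangular load, peak 44 at the free end: 11w₀L⁴/(120EI) = 115196/EI
  δ_0 = 213430/EI
Flexibility coefficient — unit upward force at E: δ_{EE} = L³/(3EI) = 732.3/EI.
With EI = 62000 kN·m²: δ_0 = 3.4424 m and δ_{EE} = 0.011812 m/kN.
Compatibility — the spring shortens by R_E/k under the reaction it provides: δ_0 − R_E·δ_{EE} = R_E/k. With 1/k = 0.000075 m/kN, R_E = δ_0 / (δ_{EE} + 1/k) = 3.4424 / (0.011812 + 0.000075) = 289.6 kN.
Moment equilibrium about D: M_D = Σ(load moments about D) − R_E·L = 4300 − 289.6×13 = 535.6 kN·m.

M_D = 535.6 kN·m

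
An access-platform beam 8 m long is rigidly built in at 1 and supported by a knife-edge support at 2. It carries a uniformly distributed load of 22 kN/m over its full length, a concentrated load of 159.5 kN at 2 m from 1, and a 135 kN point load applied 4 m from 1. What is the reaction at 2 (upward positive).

Release the roller at 2. Primary structure: cantilever fixed at 1.
Deflection at 2 on the released cantilever, summing each load's contribution:
  UDL 22: wL⁴/(8EI) = 11264/EI
  point load 159.5 at a = 2: Pa²(3L − a)/(6EI) = 2339/EI
  point load 135 at a = 4: Pa²(3L − a)/(6EI) = 7200/EI
  δ_0 = 20803/EI
Tip deflection under a unit load at 2: L³/(3EI) = 170.7/EI.
The prop prevents deflection at 2: R_2 = δ_0/δ_{22} = 20803/170.7 = 121.9 kN.

R_2 = 121.9 kN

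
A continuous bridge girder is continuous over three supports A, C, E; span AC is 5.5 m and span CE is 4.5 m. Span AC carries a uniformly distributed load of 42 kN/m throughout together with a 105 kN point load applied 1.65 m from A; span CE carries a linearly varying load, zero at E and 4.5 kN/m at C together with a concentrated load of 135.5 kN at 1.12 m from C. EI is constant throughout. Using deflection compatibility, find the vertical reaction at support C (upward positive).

Release continuity at C by inserting a hinge; the redundant is the internal moment M_C. The primary structure is two simply-supported spans AC and CE.
Discontinuity in slope at C on the released structure — sum the simple-span end rotations:
  span AC: UDL 42: wL³/(24EI) = 291.2/EI
  span AC: point load 105 at a = 1.65: Pab(L + a)/(6LEI) = 144.5/EI
  span CE: triangular load, peak 4.5: w₀L³/(45EI) = 9.113/EI
  span CE: point load 135.5 at a = 1.12: Pab(L + b)/(6LEI) = 149.7/EI
  relative rotation θ_0 = (435.7 + 158.8)/EI = 594.5/EI
A unit hogging moment at C produces rotation L₁/(3EI) + L₂/(3EI) = 3.333/EI.
Compatibility: M_C·(L₁+L₂)/(3EI) = θ_0, giving M_C = 178.3 kN·m (hogging).
Span AC, ΣM about A with M_C applied at C: R_C^{AC}·5.5 = 808.5 + 178.3, so R_C^{AC} = 179.4 kN and R_A = 336 − 179.4 = 156.6 kN.
Span CE, ΣM about E: R_C^{CE}·4.5 = 488.4 + 178.3, so R_C^{CE} = 148.2 kN and R_E = 145.6 − 148.2 = -2.533 kN.
R_C = 179.4 + 148.2 = 327.6 kN.

R_C = 327.6 kN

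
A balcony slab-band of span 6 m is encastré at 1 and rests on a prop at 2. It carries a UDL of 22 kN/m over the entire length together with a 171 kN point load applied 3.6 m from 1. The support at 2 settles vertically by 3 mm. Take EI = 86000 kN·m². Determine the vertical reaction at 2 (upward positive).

R_2 = 119.8 kN

Remove the prop at 2; the released (primary) structure is a cantilever built in at 1.
Free-end deflection of the primary structure under the applied loading (downward +):
  UDL 22: wL⁴/(8EI) = 3564/EI
  point load 171 at a = 3.6: Pa²(3L − a)/(6EI) = 5319/EI
  δ_0 = 8883/EI
Tip deflection under a unit load at 2: L³/(3EI) = 72/EI.
With EI = 86000 kN·m²: δ_0 = 0.10329 m and δ_{22} = 0.000837 m/kN.
Compatibility — the beam at 2 must follow the support down by 0.003 m: δ_0 − R_2·δ_{22} = 0.003, so R_2 = (0.10329 − 0.003)/0.000837 = 119.8 kN.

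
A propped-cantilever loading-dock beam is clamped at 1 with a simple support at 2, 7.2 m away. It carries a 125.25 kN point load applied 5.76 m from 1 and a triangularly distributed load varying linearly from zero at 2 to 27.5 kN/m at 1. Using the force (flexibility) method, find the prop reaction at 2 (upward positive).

Remove the prop at 2; the released (primary) structure is a cantilever built in at 1.
Deflection at 2 on the released cantilever, summing each load's contribution:
  point load 125.25 at a = 5.76: Pa²(3L − a)/(6EI) = 10971/EI
  triangular load, peak 27.5 at the fixed end: w₀L⁴/(30EI) = 2463/EI
  δ_0 = 13434/EI
Tip deflection under a unit load at 2: L³/(3EI) = 124.4/EI.
Compatibility at 2: δ_0 − R_2·δ_{22} = 0, so R_2 = 13434/124.4 = 108 kN.

R_2 = 108 kN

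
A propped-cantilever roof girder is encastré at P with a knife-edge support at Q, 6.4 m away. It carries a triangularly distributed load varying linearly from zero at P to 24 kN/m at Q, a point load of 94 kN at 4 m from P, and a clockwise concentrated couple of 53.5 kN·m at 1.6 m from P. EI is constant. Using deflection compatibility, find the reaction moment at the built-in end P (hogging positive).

M_P = 172.7 kN·m

Take the reaction at Q as the redundant and release it; the primary structure is a cantilever fixed at P.
Primary-structure tip deflection at Q by superposition:
  triangular load, peak 24 at the free end: 11w₀L⁴/(120EI) = 3691/EI
  point load 94 at a = 4: Pa²(3L − a)/(6EI) = 3810/EI
  clockwise couple 53.5 at a = 1.6: M₀a(2L − a)/(2EI) = 479.4/EI
  δ_0 = 7980/EI
Tip deflection under a unit load at Q: L³/(3EI) = 87.38/EI.
Compatibility at Q: δ_0 − R_Q·δ_{QQ} = 0, so R_Q = 7980/87.38 = 91.33 kN.
Moment equilibrium about P: M_P = Σ(load moments about P) − R_Q·L = 757.2 − 91.33×6.4 = 172.7 kN·m.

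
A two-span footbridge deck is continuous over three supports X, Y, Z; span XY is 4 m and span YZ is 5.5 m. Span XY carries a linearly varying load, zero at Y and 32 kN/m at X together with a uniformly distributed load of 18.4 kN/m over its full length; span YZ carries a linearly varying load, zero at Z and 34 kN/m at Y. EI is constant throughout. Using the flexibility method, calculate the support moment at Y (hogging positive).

Take M_Y as the redundant. Released structure: two simple spans XY and YZ with a hinge at Y.
Discontinuity in slope at Y on the released structure — sum the simple-span end rotations:
  span XY: triangular load, peak 32: 7w₀L³/(360EI) = 39.82/EI
  span XY: UDL 18.4: wL³/(24EI) = 49.07/EI
  span YZ: triangular load, peak 34: w₀L³/(45EI) = 125.7/EI
  relative rotation θ_0 = (88.89 + 125.7)/EI = 214.6/EI
A unit hogging moment at Y produces rotation L₁/(3EI) + L₂/(3EI) = 3.167/EI.
Compatibility: M_Y·(L₁+L₂)/(3EI) = θ_0, giving M_Y = 67.77 kN·m (hogging).

M_Y = 67.77 kN·m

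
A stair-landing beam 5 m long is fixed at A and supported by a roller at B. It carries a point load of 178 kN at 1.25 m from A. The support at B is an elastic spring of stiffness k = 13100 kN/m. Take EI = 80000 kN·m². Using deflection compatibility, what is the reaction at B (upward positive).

Choose R_B as the redundant. The primary structure is the cantilever fixed at A.
Primary-structure tip deflection at B by superposition:
  point load 178 at a = 1.25: Pa²(3L − a)/(6EI) = 637.4/EI
Flexibility coefficient — unit upward force at B: δ_{BB} = L³/(3EI) = 41.67/EI.
With EI = 80000 kN·m²: δ_0 = 0.007967 m and δ_{BB} = 0.000521 m/kN.
Compatibility — the spring shortens by R_B/k under the reaction it provides: δ_0 − R_B·δ_{BB} = R_B/k. With 1/k = 0.000076 m/kN, R_B = δ_0 / (δ_{BB} + 1/k) = 0.007967 / (0.000521 + 0.000076) = 13.34 kN.

R_B = 13.34 kN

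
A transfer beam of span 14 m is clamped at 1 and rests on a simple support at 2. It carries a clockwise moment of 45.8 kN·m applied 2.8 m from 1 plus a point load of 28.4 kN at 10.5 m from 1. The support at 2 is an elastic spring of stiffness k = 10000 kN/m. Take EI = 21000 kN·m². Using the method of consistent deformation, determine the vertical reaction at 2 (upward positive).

Choose R_2 as the redundant. The primary structure is the cantilever fixed at 1.
Primary-structure tip deflection at 2 by superposition:
  clockwise couple 45.8 at a = 2.8: M₀a(2L − a)/(2EI) = 1616/EI
  point load 28.4 at a = 10.5: Pa²(3L − a)/(6EI) = 16438/EI
  δ_0 = 18054/EI
Tip deflection under a unit load at 2: L³/(3EI) = 914.7/EI.
With EI = 21000 kN·m²: δ_0 = 0.85972 m and δ_{22} = 0.043556 m/kN.
Compatibility — the spring shortens by R_2/k under the reaction it provides: δ_0 − R_2·δ_{22} = R_2/k. With 1/k = 0.0001 m/kN, R_2 = δ_0 / (δ_{22} + 1/k) = 0.85972 / (0.043556 + 0.0001) = 19.69 kN.

R_2 = 19.69 kN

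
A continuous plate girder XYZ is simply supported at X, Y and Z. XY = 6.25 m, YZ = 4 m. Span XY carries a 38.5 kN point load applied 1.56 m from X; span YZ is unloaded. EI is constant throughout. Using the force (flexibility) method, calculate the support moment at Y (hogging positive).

Release continuity at Y by inserting a hinge; the redundant is the internal moment M_Y. The primary structure is two simply-supported spans XY and YZ.
Rotations at Y on the released spans (each span's end-slope, ×1/EI):
  span XY: point load 38.5 at a = 1.56: Pab(L + a)/(6LEI) = 58.66/EI
  relative rotation θ_0 = (58.66 + 0)/EI = 58.66/EI
A unit hogging moment at Y produces rotation L₁/(3EI) + L₂/(3EI) = 3.417/EI.
Slope continuity at Y: θ_0 = M_Y·3.417/EI, so M_Y = 58.66/3.417 = 17.17 kN·m (hogging).

M_Y = 17.17 kN·m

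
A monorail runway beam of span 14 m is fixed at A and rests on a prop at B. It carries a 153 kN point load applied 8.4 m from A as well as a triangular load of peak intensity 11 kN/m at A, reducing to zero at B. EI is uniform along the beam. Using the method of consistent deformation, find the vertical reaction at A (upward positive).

Choose R_B as the redundant. The primary structure is the cantilever fixed at A.
Primary-structure tip deflection at B by superposition:
  point load 153 at a = 8.4: Pa²(3L − a)/(6EI) = 60456/EI
  triangular load, peak 11 at the fixed end: w₀L⁴/(30EI) = 14086/EI
  δ_0 = 74542/EI
Flexibility coefficient — unit upward force at B: δ_{BB} = L³/(3EI) = 914.7/EI.
The prop prevents deflection at B: R_B = δ_0/δ_{BB} = 74542/914.7 = 81.5 kN.
Vertical equilibrium: R_A = ΣP − R_B = 230 − 81.5 = 148.5 kN.

R_A = 148.5 kN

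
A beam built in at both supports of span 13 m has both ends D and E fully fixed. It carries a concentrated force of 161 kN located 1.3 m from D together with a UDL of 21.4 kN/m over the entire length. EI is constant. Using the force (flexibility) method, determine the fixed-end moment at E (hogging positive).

M_E = 320.2 kN·m

Release both end moments; the primary structure is a simply-supported span DE with redundants M_D and M_E.
On the primary (simply-supported) span, the end slopes from the loading are:
  at D: point load 161 at a = 1.3: Pab(L + b)/(6LEI) = 775.5/EI
  at E: point load 161 at a = 1.3: Pab(L + a)/(6LEI) = 448.9/EI
  at D: UDL 21.4: wL³/(24EI) = 1959/EI
  at E: UDL 21.4: wL³/(24EI) = 1959/EI
  θ_D0 = 2734/EI,  θ_E0 = 2408/EI
Flexibility coefficients: a unit moment at one end gives L/(3EI) there and L/(6EI) at the far end, so f₁₁ = f₂₂ = 4.333/EI and f₁₂ = f₂₁ = 2.167/EI.
Compatibility — zero rotation at each built-in end:
  4.333 M_D + 2.167 M_E = 2734
  2.167 M_D + 4.333 M_E = 2408
Solving the pair gives M_D = 470.9 kN·m and M_E = 320.2 kN·m (hogging).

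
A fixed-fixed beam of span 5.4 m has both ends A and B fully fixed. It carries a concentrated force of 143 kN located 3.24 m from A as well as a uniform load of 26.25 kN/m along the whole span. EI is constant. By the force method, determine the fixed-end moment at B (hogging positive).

M_B = 175 kN·m

Take the two fixed-end moments M_A, M_B as redundants; the released structure is the simple span AB.
End rotations of the released simple span under the applied load (×1/EI):
  at A: point load 143 at a = 3.24: Pab(L + b)/(6LEI) = 233.5/EI
  at B: point load 143 at a = 3.24: Pab(L + a)/(6LEI) = 266.9/EI
  at A: UDL 26.25: wL³/(24EI) = 172.2/EI
  at B: UDL 26.25: wL³/(24EI) = 172.2/EI
  θ_A0 = 405.7/EI,  θ_B0 = 439.1/EI
Flexibility coefficients: a unit moment at one end gives L/(3EI) there and L/(6EI) at the far end, so f₁₁ = f₂₂ = 1.8/EI and f₁₂ = f₂₁ = 0.9/EI.
Compatibility — zero rotation at each built-in end:
  1.8 M_A + 0.9 M_B = 405.7
  0.9 M_A + 1.8 M_B = 439.1
Solving the pair gives M_A = 137.9 kN·m and M_B = 175 kN·m (hogging).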